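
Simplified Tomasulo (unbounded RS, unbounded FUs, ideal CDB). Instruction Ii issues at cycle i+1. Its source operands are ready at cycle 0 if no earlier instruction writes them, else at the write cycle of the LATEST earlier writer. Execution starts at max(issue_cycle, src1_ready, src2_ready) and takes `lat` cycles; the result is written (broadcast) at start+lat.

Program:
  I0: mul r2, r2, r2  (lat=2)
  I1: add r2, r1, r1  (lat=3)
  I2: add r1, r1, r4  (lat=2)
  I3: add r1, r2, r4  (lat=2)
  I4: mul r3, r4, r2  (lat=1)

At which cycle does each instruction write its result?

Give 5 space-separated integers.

Answer: 3 5 5 7 6

Derivation:
I0 mul r2: issue@1 deps=(None,None) exec_start@1 write@3
I1 add r2: issue@2 deps=(None,None) exec_start@2 write@5
I2 add r1: issue@3 deps=(None,None) exec_start@3 write@5
I3 add r1: issue@4 deps=(1,None) exec_start@5 write@7
I4 mul r3: issue@5 deps=(None,1) exec_start@5 write@6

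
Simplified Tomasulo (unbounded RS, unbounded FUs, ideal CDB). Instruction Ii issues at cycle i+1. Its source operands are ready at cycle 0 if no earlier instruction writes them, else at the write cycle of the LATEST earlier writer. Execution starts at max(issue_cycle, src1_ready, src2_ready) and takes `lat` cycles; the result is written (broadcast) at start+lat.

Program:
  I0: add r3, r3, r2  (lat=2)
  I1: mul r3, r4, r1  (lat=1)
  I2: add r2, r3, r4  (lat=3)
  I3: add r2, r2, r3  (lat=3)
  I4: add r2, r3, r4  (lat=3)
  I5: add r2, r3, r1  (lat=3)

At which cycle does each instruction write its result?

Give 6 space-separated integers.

Answer: 3 3 6 9 8 9

Derivation:
I0 add r3: issue@1 deps=(None,None) exec_start@1 write@3
I1 mul r3: issue@2 deps=(None,None) exec_start@2 write@3
I2 add r2: issue@3 deps=(1,None) exec_start@3 write@6
I3 add r2: issue@4 deps=(2,1) exec_start@6 write@9
I4 add r2: issue@5 deps=(1,None) exec_start@5 write@8
I5 add r2: issue@6 deps=(1,None) exec_start@6 write@9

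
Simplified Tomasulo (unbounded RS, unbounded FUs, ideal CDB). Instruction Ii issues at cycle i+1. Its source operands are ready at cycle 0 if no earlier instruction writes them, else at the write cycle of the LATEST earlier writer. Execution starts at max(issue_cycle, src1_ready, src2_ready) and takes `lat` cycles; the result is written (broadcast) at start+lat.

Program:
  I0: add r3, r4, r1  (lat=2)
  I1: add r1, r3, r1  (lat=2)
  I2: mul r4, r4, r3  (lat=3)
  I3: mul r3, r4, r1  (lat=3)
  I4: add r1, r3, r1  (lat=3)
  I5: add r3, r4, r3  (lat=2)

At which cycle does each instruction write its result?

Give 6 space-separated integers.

Answer: 3 5 6 9 12 11

Derivation:
I0 add r3: issue@1 deps=(None,None) exec_start@1 write@3
I1 add r1: issue@2 deps=(0,None) exec_start@3 write@5
I2 mul r4: issue@3 deps=(None,0) exec_start@3 write@6
I3 mul r3: issue@4 deps=(2,1) exec_start@6 write@9
I4 add r1: issue@5 deps=(3,1) exec_start@9 write@12
I5 add r3: issue@6 deps=(2,3) exec_start@9 write@11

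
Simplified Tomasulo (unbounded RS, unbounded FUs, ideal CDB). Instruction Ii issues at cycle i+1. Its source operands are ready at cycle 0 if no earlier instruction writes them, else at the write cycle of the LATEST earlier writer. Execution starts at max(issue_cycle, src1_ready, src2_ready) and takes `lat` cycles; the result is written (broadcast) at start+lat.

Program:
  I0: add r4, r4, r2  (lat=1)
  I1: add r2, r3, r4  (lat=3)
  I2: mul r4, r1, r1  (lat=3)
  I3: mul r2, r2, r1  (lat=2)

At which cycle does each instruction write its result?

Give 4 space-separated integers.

I0 add r4: issue@1 deps=(None,None) exec_start@1 write@2
I1 add r2: issue@2 deps=(None,0) exec_start@2 write@5
I2 mul r4: issue@3 deps=(None,None) exec_start@3 write@6
I3 mul r2: issue@4 deps=(1,None) exec_start@5 write@7

Answer: 2 5 6 7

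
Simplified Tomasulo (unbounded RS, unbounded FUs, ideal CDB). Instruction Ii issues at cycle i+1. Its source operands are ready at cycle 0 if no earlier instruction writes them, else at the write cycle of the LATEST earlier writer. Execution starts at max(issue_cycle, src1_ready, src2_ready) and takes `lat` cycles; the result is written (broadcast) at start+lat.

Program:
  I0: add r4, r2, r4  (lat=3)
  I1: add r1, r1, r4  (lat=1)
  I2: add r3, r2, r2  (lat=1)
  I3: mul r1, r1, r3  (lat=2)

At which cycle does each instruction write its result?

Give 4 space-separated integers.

I0 add r4: issue@1 deps=(None,None) exec_start@1 write@4
I1 add r1: issue@2 deps=(None,0) exec_start@4 write@5
I2 add r3: issue@3 deps=(None,None) exec_start@3 write@4
I3 mul r1: issue@4 deps=(1,2) exec_start@5 write@7

Answer: 4 5 4 7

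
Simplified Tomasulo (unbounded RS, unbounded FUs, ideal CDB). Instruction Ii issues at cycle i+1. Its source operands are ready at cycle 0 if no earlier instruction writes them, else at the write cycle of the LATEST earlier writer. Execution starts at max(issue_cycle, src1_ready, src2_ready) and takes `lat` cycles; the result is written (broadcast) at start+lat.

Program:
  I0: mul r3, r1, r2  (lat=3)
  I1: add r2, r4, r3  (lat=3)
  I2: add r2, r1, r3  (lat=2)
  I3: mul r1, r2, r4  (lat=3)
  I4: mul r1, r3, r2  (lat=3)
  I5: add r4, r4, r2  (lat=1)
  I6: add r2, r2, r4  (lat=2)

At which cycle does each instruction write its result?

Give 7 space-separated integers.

I0 mul r3: issue@1 deps=(None,None) exec_start@1 write@4
I1 add r2: issue@2 deps=(None,0) exec_start@4 write@7
I2 add r2: issue@3 deps=(None,0) exec_start@4 write@6
I3 mul r1: issue@4 deps=(2,None) exec_start@6 write@9
I4 mul r1: issue@5 deps=(0,2) exec_start@6 write@9
I5 add r4: issue@6 deps=(None,2) exec_start@6 write@7
I6 add r2: issue@7 deps=(2,5) exec_start@7 write@9

Answer: 4 7 6 9 9 7 9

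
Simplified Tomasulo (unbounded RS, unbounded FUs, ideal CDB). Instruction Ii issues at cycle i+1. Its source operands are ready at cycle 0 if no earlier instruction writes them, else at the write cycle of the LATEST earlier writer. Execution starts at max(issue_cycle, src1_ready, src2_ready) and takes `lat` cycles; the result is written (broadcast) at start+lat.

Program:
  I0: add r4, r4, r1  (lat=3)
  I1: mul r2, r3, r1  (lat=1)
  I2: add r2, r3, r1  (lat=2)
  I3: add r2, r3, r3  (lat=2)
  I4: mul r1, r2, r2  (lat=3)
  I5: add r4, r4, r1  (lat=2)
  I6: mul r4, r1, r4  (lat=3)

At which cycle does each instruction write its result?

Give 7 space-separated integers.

Answer: 4 3 5 6 9 11 14

Derivation:
I0 add r4: issue@1 deps=(None,None) exec_start@1 write@4
I1 mul r2: issue@2 deps=(None,None) exec_start@2 write@3
I2 add r2: issue@3 deps=(None,None) exec_start@3 write@5
I3 add r2: issue@4 deps=(None,None) exec_start@4 write@6
I4 mul r1: issue@5 deps=(3,3) exec_start@6 write@9
I5 add r4: issue@6 deps=(0,4) exec_start@9 write@11
I6 mul r4: issue@7 deps=(4,5) exec_start@11 write@14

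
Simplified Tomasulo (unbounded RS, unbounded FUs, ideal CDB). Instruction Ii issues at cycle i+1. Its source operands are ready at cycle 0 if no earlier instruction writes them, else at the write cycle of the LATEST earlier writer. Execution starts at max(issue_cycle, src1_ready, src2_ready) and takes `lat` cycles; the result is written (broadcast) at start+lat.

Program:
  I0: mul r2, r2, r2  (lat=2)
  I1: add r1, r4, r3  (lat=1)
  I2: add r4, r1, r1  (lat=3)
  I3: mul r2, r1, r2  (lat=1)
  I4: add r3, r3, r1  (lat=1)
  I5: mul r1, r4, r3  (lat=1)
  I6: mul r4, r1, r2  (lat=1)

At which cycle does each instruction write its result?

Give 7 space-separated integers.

I0 mul r2: issue@1 deps=(None,None) exec_start@1 write@3
I1 add r1: issue@2 deps=(None,None) exec_start@2 write@3
I2 add r4: issue@3 deps=(1,1) exec_start@3 write@6
I3 mul r2: issue@4 deps=(1,0) exec_start@4 write@5
I4 add r3: issue@5 deps=(None,1) exec_start@5 write@6
I5 mul r1: issue@6 deps=(2,4) exec_start@6 write@7
I6 mul r4: issue@7 deps=(5,3) exec_start@7 write@8

Answer: 3 3 6 5 6 7 8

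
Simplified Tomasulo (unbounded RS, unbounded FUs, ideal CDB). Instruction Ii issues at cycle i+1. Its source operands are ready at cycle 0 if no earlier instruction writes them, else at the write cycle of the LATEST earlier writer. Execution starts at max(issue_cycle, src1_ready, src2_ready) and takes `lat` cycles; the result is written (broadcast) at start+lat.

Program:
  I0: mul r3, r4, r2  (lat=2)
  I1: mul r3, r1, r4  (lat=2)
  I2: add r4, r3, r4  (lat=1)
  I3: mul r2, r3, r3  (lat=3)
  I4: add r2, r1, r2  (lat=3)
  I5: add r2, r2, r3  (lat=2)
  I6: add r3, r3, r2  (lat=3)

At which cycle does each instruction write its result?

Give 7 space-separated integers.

Answer: 3 4 5 7 10 12 15

Derivation:
I0 mul r3: issue@1 deps=(None,None) exec_start@1 write@3
I1 mul r3: issue@2 deps=(None,None) exec_start@2 write@4
I2 add r4: issue@3 deps=(1,None) exec_start@4 write@5
I3 mul r2: issue@4 deps=(1,1) exec_start@4 write@7
I4 add r2: issue@5 deps=(None,3) exec_start@7 write@10
I5 add r2: issue@6 deps=(4,1) exec_start@10 write@12
I6 add r3: issue@7 deps=(1,5) exec_start@12 write@15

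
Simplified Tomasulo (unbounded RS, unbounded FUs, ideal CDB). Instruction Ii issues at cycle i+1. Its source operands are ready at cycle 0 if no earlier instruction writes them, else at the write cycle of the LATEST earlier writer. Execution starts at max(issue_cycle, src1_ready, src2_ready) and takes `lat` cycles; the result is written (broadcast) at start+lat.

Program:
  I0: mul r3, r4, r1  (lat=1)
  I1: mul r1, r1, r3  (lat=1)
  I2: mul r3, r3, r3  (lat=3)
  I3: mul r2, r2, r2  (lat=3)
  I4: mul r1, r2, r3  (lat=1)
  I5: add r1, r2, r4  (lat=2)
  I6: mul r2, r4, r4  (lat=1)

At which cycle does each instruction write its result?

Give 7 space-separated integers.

Answer: 2 3 6 7 8 9 8

Derivation:
I0 mul r3: issue@1 deps=(None,None) exec_start@1 write@2
I1 mul r1: issue@2 deps=(None,0) exec_start@2 write@3
I2 mul r3: issue@3 deps=(0,0) exec_start@3 write@6
I3 mul r2: issue@4 deps=(None,None) exec_start@4 write@7
I4 mul r1: issue@5 deps=(3,2) exec_start@7 write@8
I5 add r1: issue@6 deps=(3,None) exec_start@7 write@9
I6 mul r2: issue@7 deps=(None,None) exec_start@7 write@8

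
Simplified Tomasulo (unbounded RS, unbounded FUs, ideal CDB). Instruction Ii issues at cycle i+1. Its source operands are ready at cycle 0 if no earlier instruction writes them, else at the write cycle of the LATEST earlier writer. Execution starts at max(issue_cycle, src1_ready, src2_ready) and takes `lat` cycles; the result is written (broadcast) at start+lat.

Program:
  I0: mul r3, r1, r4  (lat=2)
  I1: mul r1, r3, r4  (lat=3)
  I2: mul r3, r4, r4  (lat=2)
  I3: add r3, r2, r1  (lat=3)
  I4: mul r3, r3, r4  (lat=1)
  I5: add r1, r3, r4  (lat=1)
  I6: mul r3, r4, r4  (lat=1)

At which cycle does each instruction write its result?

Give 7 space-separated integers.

I0 mul r3: issue@1 deps=(None,None) exec_start@1 write@3
I1 mul r1: issue@2 deps=(0,None) exec_start@3 write@6
I2 mul r3: issue@3 deps=(None,None) exec_start@3 write@5
I3 add r3: issue@4 deps=(None,1) exec_start@6 write@9
I4 mul r3: issue@5 deps=(3,None) exec_start@9 write@10
I5 add r1: issue@6 deps=(4,None) exec_start@10 write@11
I6 mul r3: issue@7 deps=(None,None) exec_start@7 write@8

Answer: 3 6 5 9 10 11 8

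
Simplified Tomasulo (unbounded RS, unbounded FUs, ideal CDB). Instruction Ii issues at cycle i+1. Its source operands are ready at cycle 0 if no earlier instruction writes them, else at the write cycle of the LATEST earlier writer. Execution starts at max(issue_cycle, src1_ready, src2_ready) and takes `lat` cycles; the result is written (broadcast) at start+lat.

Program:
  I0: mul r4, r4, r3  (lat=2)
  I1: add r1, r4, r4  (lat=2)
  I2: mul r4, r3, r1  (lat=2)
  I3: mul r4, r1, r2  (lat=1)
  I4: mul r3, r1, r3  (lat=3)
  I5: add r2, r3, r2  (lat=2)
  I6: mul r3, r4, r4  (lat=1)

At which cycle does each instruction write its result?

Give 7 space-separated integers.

Answer: 3 5 7 6 8 10 8

Derivation:
I0 mul r4: issue@1 deps=(None,None) exec_start@1 write@3
I1 add r1: issue@2 deps=(0,0) exec_start@3 write@5
I2 mul r4: issue@3 deps=(None,1) exec_start@5 write@7
I3 mul r4: issue@4 deps=(1,None) exec_start@5 write@6
I4 mul r3: issue@5 deps=(1,None) exec_start@5 write@8
I5 add r2: issue@6 deps=(4,None) exec_start@8 write@10
I6 mul r3: issue@7 deps=(3,3) exec_start@7 write@8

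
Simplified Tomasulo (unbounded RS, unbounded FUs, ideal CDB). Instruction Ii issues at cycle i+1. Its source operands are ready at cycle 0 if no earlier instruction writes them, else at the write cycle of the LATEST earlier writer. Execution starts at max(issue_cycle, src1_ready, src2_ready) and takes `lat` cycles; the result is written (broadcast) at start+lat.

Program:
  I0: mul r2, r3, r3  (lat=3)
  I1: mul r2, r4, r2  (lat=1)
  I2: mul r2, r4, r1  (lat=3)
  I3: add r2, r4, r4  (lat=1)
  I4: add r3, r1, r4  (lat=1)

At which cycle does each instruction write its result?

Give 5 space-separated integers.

Answer: 4 5 6 5 6

Derivation:
I0 mul r2: issue@1 deps=(None,None) exec_start@1 write@4
I1 mul r2: issue@2 deps=(None,0) exec_start@4 write@5
I2 mul r2: issue@3 deps=(None,None) exec_start@3 write@6
I3 add r2: issue@4 deps=(None,None) exec_start@4 write@5
I4 add r3: issue@5 deps=(None,None) exec_start@5 write@6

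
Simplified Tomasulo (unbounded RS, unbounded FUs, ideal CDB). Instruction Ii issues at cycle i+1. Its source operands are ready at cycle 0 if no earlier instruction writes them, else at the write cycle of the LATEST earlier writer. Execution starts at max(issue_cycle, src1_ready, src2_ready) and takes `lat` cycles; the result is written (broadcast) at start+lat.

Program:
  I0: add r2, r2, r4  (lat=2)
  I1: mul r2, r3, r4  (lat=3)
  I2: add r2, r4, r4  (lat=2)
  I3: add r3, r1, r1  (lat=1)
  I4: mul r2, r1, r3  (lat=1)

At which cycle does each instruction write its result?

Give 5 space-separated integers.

Answer: 3 5 5 5 6

Derivation:
I0 add r2: issue@1 deps=(None,None) exec_start@1 write@3
I1 mul r2: issue@2 deps=(None,None) exec_start@2 write@5
I2 add r2: issue@3 deps=(None,None) exec_start@3 write@5
I3 add r3: issue@4 deps=(None,None) exec_start@4 write@5
I4 mul r2: issue@5 deps=(None,3) exec_start@5 write@6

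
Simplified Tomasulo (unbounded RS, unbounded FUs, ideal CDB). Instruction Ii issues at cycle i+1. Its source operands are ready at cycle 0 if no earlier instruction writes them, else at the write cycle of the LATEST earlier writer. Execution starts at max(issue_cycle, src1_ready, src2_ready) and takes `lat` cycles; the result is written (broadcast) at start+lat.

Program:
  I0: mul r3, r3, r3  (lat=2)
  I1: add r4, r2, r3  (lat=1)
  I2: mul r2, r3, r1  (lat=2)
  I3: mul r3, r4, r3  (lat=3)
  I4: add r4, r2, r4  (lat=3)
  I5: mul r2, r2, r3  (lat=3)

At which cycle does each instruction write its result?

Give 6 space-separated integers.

Answer: 3 4 5 7 8 10

Derivation:
I0 mul r3: issue@1 deps=(None,None) exec_start@1 write@3
I1 add r4: issue@2 deps=(None,0) exec_start@3 write@4
I2 mul r2: issue@3 deps=(0,None) exec_start@3 write@5
I3 mul r3: issue@4 deps=(1,0) exec_start@4 write@7
I4 add r4: issue@5 deps=(2,1) exec_start@5 write@8
I5 mul r2: issue@6 deps=(2,3) exec_start@7 write@10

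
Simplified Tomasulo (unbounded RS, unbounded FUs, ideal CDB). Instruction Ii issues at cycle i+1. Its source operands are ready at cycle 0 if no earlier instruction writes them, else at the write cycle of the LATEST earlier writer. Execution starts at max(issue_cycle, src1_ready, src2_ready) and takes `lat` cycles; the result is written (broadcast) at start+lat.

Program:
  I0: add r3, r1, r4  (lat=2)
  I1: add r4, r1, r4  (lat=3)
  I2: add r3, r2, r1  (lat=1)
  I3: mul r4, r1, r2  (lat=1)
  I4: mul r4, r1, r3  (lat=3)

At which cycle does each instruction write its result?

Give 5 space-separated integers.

I0 add r3: issue@1 deps=(None,None) exec_start@1 write@3
I1 add r4: issue@2 deps=(None,None) exec_start@2 write@5
I2 add r3: issue@3 deps=(None,None) exec_start@3 write@4
I3 mul r4: issue@4 deps=(None,None) exec_start@4 write@5
I4 mul r4: issue@5 deps=(None,2) exec_start@5 write@8

Answer: 3 5 4 5 8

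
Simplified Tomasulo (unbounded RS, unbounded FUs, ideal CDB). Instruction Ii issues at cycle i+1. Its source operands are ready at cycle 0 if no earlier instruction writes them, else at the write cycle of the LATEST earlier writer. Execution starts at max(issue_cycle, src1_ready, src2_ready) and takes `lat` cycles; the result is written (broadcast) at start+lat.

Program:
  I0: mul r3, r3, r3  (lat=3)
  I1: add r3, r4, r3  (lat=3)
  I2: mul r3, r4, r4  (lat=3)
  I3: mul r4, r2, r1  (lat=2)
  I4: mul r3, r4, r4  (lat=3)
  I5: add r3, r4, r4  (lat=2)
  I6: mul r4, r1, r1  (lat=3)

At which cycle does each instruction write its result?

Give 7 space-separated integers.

Answer: 4 7 6 6 9 8 10

Derivation:
I0 mul r3: issue@1 deps=(None,None) exec_start@1 write@4
I1 add r3: issue@2 deps=(None,0) exec_start@4 write@7
I2 mul r3: issue@3 deps=(None,None) exec_start@3 write@6
I3 mul r4: issue@4 deps=(None,None) exec_start@4 write@6
I4 mul r3: issue@5 deps=(3,3) exec_start@6 write@9
I5 add r3: issue@6 deps=(3,3) exec_start@6 write@8
I6 mul r4: issue@7 deps=(None,None) exec_start@7 write@10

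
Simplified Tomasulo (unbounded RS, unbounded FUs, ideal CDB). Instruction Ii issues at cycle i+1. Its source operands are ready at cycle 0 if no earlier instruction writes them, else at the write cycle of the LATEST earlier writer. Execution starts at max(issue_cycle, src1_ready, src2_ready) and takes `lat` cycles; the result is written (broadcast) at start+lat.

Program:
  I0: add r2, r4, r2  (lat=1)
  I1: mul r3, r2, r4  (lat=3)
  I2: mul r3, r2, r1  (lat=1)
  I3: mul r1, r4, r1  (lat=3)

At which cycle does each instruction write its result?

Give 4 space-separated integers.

Answer: 2 5 4 7

Derivation:
I0 add r2: issue@1 deps=(None,None) exec_start@1 write@2
I1 mul r3: issue@2 deps=(0,None) exec_start@2 write@5
I2 mul r3: issue@3 deps=(0,None) exec_start@3 write@4
I3 mul r1: issue@4 deps=(None,None) exec_start@4 write@7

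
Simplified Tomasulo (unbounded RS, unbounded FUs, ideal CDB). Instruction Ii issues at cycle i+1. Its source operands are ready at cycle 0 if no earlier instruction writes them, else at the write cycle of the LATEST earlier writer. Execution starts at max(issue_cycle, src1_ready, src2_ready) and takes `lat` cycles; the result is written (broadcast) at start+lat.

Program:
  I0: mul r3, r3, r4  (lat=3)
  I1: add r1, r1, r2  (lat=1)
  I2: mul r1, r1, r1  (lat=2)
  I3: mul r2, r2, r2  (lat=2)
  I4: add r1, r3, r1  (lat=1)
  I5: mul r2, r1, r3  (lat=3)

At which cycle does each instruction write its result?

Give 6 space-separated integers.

Answer: 4 3 5 6 6 9

Derivation:
I0 mul r3: issue@1 deps=(None,None) exec_start@1 write@4
I1 add r1: issue@2 deps=(None,None) exec_start@2 write@3
I2 mul r1: issue@3 deps=(1,1) exec_start@3 write@5
I3 mul r2: issue@4 deps=(None,None) exec_start@4 write@6
I4 add r1: issue@5 deps=(0,2) exec_start@5 write@6
I5 mul r2: issue@6 deps=(4,0) exec_start@6 write@9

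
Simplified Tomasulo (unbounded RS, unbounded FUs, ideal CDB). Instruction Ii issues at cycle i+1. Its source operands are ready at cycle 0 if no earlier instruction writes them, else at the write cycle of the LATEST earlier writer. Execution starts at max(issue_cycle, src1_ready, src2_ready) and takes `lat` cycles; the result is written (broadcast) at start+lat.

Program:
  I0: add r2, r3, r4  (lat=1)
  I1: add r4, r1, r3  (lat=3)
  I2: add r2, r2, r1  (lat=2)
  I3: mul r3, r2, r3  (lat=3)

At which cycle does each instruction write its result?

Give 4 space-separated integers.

Answer: 2 5 5 8

Derivation:
I0 add r2: issue@1 deps=(None,None) exec_start@1 write@2
I1 add r4: issue@2 deps=(None,None) exec_start@2 write@5
I2 add r2: issue@3 deps=(0,None) exec_start@3 write@5
I3 mul r3: issue@4 deps=(2,None) exec_start@5 write@8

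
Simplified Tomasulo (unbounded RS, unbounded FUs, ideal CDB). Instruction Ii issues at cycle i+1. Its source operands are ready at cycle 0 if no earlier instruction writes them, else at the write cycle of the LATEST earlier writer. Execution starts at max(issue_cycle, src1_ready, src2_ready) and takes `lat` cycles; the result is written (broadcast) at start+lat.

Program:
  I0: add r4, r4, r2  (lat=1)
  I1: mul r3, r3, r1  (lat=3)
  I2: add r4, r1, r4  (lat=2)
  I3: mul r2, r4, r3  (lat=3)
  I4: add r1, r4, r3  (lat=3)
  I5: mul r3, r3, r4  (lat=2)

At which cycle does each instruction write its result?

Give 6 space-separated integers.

Answer: 2 5 5 8 8 8

Derivation:
I0 add r4: issue@1 deps=(None,None) exec_start@1 write@2
I1 mul r3: issue@2 deps=(None,None) exec_start@2 write@5
I2 add r4: issue@3 deps=(None,0) exec_start@3 write@5
I3 mul r2: issue@4 deps=(2,1) exec_start@5 write@8
I4 add r1: issue@5 deps=(2,1) exec_start@5 write@8
I5 mul r3: issue@6 deps=(1,2) exec_start@6 write@8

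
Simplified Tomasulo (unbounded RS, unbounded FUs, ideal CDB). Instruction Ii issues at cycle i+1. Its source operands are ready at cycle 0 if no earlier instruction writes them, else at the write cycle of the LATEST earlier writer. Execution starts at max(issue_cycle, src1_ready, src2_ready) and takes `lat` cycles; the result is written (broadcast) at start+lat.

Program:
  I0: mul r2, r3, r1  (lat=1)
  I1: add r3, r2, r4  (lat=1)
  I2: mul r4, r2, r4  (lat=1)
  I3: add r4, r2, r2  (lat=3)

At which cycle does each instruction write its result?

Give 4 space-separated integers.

I0 mul r2: issue@1 deps=(None,None) exec_start@1 write@2
I1 add r3: issue@2 deps=(0,None) exec_start@2 write@3
I2 mul r4: issue@3 deps=(0,None) exec_start@3 write@4
I3 add r4: issue@4 deps=(0,0) exec_start@4 write@7

Answer: 2 3 4 7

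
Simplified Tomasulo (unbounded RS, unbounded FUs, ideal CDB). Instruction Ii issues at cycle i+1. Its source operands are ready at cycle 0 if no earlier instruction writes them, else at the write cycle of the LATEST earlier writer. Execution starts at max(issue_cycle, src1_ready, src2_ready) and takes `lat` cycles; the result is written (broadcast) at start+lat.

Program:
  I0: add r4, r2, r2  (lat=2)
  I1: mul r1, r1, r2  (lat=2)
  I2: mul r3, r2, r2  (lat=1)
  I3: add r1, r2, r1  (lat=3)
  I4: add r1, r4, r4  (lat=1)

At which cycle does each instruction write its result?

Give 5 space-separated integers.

Answer: 3 4 4 7 6

Derivation:
I0 add r4: issue@1 deps=(None,None) exec_start@1 write@3
I1 mul r1: issue@2 deps=(None,None) exec_start@2 write@4
I2 mul r3: issue@3 deps=(None,None) exec_start@3 write@4
I3 add r1: issue@4 deps=(None,1) exec_start@4 write@7
I4 add r1: issue@5 deps=(0,0) exec_start@5 write@6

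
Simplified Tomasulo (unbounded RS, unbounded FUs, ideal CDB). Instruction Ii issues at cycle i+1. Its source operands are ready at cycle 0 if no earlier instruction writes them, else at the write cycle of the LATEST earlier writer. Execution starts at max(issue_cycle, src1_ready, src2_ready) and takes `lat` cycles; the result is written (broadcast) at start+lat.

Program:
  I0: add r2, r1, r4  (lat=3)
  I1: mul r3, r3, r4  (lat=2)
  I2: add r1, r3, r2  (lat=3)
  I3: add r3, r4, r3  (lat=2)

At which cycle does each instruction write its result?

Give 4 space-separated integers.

Answer: 4 4 7 6

Derivation:
I0 add r2: issue@1 deps=(None,None) exec_start@1 write@4
I1 mul r3: issue@2 deps=(None,None) exec_start@2 write@4
I2 add r1: issue@3 deps=(1,0) exec_start@4 write@7
I3 add r3: issue@4 deps=(None,1) exec_start@4 write@6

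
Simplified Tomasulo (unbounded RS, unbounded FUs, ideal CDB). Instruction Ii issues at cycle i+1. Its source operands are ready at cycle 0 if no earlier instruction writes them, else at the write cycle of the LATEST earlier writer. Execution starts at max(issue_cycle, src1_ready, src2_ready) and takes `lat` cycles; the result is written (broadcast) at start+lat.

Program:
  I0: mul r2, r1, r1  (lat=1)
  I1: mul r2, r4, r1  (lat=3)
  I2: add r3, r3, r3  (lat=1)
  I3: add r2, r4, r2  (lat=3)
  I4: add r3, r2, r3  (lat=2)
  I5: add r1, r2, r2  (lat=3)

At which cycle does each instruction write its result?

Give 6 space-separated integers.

I0 mul r2: issue@1 deps=(None,None) exec_start@1 write@2
I1 mul r2: issue@2 deps=(None,None) exec_start@2 write@5
I2 add r3: issue@3 deps=(None,None) exec_start@3 write@4
I3 add r2: issue@4 deps=(None,1) exec_start@5 write@8
I4 add r3: issue@5 deps=(3,2) exec_start@8 write@10
I5 add r1: issue@6 deps=(3,3) exec_start@8 write@11

Answer: 2 5 4 8 10 11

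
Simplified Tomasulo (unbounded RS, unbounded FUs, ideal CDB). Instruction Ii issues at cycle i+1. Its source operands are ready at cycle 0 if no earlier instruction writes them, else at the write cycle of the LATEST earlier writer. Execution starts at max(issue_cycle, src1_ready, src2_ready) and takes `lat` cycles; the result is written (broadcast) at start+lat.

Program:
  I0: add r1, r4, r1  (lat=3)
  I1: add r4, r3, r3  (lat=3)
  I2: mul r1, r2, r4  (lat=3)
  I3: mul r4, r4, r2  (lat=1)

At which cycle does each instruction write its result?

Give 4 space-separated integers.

I0 add r1: issue@1 deps=(None,None) exec_start@1 write@4
I1 add r4: issue@2 deps=(None,None) exec_start@2 write@5
I2 mul r1: issue@3 deps=(None,1) exec_start@5 write@8
I3 mul r4: issue@4 deps=(1,None) exec_start@5 write@6

Answer: 4 5 8 6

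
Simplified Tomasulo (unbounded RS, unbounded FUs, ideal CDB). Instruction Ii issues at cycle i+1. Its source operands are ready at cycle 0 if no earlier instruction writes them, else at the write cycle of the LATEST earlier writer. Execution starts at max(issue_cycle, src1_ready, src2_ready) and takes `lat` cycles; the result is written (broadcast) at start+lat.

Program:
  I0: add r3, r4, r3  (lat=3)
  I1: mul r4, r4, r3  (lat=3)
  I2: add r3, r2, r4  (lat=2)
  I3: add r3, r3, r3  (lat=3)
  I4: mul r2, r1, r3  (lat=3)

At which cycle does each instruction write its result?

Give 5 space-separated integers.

Answer: 4 7 9 12 15

Derivation:
I0 add r3: issue@1 deps=(None,None) exec_start@1 write@4
I1 mul r4: issue@2 deps=(None,0) exec_start@4 write@7
I2 add r3: issue@3 deps=(None,1) exec_start@7 write@9
I3 add r3: issue@4 deps=(2,2) exec_start@9 write@12
I4 mul r2: issue@5 deps=(None,3) exec_start@12 write@15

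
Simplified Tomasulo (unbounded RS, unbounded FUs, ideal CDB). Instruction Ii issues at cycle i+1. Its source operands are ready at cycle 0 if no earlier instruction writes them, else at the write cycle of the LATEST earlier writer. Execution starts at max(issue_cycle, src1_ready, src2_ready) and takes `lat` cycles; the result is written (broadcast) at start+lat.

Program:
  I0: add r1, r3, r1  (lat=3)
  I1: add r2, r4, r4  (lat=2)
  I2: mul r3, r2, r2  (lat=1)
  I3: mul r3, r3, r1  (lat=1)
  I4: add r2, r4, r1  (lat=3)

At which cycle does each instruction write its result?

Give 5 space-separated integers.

I0 add r1: issue@1 deps=(None,None) exec_start@1 write@4
I1 add r2: issue@2 deps=(None,None) exec_start@2 write@4
I2 mul r3: issue@3 deps=(1,1) exec_start@4 write@5
I3 mul r3: issue@4 deps=(2,0) exec_start@5 write@6
I4 add r2: issue@5 deps=(None,0) exec_start@5 write@8

Answer: 4 4 5 6 8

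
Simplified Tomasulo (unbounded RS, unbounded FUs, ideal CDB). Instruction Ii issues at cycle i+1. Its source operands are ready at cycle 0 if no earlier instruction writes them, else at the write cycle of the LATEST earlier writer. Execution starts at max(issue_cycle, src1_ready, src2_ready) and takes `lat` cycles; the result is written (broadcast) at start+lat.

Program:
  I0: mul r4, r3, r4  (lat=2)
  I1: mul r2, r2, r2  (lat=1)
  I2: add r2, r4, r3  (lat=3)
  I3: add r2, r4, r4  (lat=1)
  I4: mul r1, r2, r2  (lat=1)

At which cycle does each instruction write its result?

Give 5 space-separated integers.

I0 mul r4: issue@1 deps=(None,None) exec_start@1 write@3
I1 mul r2: issue@2 deps=(None,None) exec_start@2 write@3
I2 add r2: issue@3 deps=(0,None) exec_start@3 write@6
I3 add r2: issue@4 deps=(0,0) exec_start@4 write@5
I4 mul r1: issue@5 deps=(3,3) exec_start@5 write@6

Answer: 3 3 6 5 6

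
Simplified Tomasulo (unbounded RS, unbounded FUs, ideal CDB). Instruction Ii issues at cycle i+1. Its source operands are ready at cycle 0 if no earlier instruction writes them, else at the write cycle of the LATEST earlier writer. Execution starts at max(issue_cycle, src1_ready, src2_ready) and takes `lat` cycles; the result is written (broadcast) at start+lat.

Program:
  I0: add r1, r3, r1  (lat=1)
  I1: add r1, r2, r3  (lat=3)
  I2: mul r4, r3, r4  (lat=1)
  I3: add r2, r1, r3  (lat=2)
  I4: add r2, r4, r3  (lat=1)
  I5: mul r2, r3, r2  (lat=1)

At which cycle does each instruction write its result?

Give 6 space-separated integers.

I0 add r1: issue@1 deps=(None,None) exec_start@1 write@2
I1 add r1: issue@2 deps=(None,None) exec_start@2 write@5
I2 mul r4: issue@3 deps=(None,None) exec_start@3 write@4
I3 add r2: issue@4 deps=(1,None) exec_start@5 write@7
I4 add r2: issue@5 deps=(2,None) exec_start@5 write@6
I5 mul r2: issue@6 deps=(None,4) exec_start@6 write@7

Answer: 2 5 4 7 6 7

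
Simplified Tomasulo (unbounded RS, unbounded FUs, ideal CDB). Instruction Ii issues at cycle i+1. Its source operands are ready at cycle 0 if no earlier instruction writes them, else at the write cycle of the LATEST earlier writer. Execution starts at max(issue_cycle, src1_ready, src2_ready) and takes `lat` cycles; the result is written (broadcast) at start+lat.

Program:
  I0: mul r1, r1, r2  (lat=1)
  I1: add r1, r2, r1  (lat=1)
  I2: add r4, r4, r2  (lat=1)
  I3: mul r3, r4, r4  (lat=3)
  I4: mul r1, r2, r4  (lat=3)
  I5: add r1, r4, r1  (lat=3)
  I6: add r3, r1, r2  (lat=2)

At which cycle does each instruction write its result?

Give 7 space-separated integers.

Answer: 2 3 4 7 8 11 13

Derivation:
I0 mul r1: issue@1 deps=(None,None) exec_start@1 write@2
I1 add r1: issue@2 deps=(None,0) exec_start@2 write@3
I2 add r4: issue@3 deps=(None,None) exec_start@3 write@4
I3 mul r3: issue@4 deps=(2,2) exec_start@4 write@7
I4 mul r1: issue@5 deps=(None,2) exec_start@5 write@8
I5 add r1: issue@6 deps=(2,4) exec_start@8 write@11
I6 add r3: issue@7 deps=(5,None) exec_start@11 write@13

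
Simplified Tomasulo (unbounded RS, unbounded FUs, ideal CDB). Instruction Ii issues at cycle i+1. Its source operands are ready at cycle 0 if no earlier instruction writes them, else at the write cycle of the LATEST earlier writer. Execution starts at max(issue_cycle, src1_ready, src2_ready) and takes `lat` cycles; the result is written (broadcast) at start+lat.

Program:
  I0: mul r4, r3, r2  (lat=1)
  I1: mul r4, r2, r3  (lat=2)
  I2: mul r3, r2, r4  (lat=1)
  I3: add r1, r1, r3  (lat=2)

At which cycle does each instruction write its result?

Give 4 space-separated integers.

I0 mul r4: issue@1 deps=(None,None) exec_start@1 write@2
I1 mul r4: issue@2 deps=(None,None) exec_start@2 write@4
I2 mul r3: issue@3 deps=(None,1) exec_start@4 write@5
I3 add r1: issue@4 deps=(None,2) exec_start@5 write@7

Answer: 2 4 5 7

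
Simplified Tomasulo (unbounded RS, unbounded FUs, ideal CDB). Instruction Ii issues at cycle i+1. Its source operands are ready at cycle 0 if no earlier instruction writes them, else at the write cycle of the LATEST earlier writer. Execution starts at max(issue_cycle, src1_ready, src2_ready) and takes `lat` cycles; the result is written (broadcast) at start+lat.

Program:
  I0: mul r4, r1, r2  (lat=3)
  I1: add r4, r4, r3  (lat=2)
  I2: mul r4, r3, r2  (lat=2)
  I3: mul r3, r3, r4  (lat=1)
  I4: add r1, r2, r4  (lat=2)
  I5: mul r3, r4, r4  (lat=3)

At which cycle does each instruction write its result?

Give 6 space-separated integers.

I0 mul r4: issue@1 deps=(None,None) exec_start@1 write@4
I1 add r4: issue@2 deps=(0,None) exec_start@4 write@6
I2 mul r4: issue@3 deps=(None,None) exec_start@3 write@5
I3 mul r3: issue@4 deps=(None,2) exec_start@5 write@6
I4 add r1: issue@5 deps=(None,2) exec_start@5 write@7
I5 mul r3: issue@6 deps=(2,2) exec_start@6 write@9

Answer: 4 6 5 6 7 9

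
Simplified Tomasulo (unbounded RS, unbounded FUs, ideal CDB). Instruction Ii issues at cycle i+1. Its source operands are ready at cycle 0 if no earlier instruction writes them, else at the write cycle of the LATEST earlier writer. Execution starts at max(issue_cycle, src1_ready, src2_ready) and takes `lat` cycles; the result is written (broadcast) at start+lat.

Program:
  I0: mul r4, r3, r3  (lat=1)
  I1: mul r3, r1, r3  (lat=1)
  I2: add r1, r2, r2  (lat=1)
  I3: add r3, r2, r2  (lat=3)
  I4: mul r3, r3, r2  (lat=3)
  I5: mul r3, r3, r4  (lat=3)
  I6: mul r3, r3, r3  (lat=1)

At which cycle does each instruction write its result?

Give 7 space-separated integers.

Answer: 2 3 4 7 10 13 14

Derivation:
I0 mul r4: issue@1 deps=(None,None) exec_start@1 write@2
I1 mul r3: issue@2 deps=(None,None) exec_start@2 write@3
I2 add r1: issue@3 deps=(None,None) exec_start@3 write@4
I3 add r3: issue@4 deps=(None,None) exec_start@4 write@7
I4 mul r3: issue@5 deps=(3,None) exec_start@7 write@10
I5 mul r3: issue@6 deps=(4,0) exec_start@10 write@13
I6 mul r3: issue@7 deps=(5,5) exec_start@13 write@14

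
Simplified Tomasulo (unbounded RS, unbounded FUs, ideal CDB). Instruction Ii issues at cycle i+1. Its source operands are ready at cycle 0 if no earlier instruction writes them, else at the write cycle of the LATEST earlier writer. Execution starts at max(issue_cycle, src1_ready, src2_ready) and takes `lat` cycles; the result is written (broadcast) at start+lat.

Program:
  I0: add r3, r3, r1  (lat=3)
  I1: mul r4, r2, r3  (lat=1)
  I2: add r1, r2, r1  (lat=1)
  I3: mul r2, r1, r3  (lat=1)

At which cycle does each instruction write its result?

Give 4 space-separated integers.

I0 add r3: issue@1 deps=(None,None) exec_start@1 write@4
I1 mul r4: issue@2 deps=(None,0) exec_start@4 write@5
I2 add r1: issue@3 deps=(None,None) exec_start@3 write@4
I3 mul r2: issue@4 deps=(2,0) exec_start@4 write@5

Answer: 4 5 4 5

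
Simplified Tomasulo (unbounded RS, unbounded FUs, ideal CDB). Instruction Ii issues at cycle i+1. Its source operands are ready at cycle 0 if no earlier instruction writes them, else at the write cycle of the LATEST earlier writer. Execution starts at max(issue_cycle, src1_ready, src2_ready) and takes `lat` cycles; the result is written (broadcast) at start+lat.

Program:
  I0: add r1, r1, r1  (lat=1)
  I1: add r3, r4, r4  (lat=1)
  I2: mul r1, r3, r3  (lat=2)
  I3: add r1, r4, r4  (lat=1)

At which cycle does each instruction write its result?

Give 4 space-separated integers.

Answer: 2 3 5 5

Derivation:
I0 add r1: issue@1 deps=(None,None) exec_start@1 write@2
I1 add r3: issue@2 deps=(None,None) exec_start@2 write@3
I2 mul r1: issue@3 deps=(1,1) exec_start@3 write@5
I3 add r1: issue@4 deps=(None,None) exec_start@4 write@5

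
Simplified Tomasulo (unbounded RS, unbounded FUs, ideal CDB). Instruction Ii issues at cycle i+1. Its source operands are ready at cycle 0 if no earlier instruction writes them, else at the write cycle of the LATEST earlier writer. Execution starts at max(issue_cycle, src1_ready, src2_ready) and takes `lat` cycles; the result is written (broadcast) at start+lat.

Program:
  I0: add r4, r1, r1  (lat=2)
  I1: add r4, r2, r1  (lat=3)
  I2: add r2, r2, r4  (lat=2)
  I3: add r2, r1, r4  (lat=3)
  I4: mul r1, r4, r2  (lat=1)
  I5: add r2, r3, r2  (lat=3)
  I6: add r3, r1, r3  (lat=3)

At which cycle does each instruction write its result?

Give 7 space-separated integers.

I0 add r4: issue@1 deps=(None,None) exec_start@1 write@3
I1 add r4: issue@2 deps=(None,None) exec_start@2 write@5
I2 add r2: issue@3 deps=(None,1) exec_start@5 write@7
I3 add r2: issue@4 deps=(None,1) exec_start@5 write@8
I4 mul r1: issue@5 deps=(1,3) exec_start@8 write@9
I5 add r2: issue@6 deps=(None,3) exec_start@8 write@11
I6 add r3: issue@7 deps=(4,None) exec_start@9 write@12

Answer: 3 5 7 8 9 11 12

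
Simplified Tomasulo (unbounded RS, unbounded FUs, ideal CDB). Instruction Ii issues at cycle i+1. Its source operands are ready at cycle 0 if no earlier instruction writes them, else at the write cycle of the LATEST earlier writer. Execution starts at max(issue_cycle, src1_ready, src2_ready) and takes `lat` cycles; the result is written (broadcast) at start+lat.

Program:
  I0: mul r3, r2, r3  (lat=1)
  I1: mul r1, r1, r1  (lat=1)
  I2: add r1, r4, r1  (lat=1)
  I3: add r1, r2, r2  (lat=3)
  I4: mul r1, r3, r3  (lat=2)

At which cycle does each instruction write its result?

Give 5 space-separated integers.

Answer: 2 3 4 7 7

Derivation:
I0 mul r3: issue@1 deps=(None,None) exec_start@1 write@2
I1 mul r1: issue@2 deps=(None,None) exec_start@2 write@3
I2 add r1: issue@3 deps=(None,1) exec_start@3 write@4
I3 add r1: issue@4 deps=(None,None) exec_start@4 write@7
I4 mul r1: issue@5 deps=(0,0) exec_start@5 write@7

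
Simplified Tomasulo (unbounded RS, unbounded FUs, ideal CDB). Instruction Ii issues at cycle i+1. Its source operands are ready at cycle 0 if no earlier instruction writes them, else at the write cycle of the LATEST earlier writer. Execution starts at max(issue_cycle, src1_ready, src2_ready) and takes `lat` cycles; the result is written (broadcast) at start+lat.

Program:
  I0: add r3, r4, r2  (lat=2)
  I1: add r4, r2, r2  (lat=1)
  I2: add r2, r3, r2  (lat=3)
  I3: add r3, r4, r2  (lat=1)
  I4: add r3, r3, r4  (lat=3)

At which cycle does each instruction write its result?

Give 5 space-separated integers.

I0 add r3: issue@1 deps=(None,None) exec_start@1 write@3
I1 add r4: issue@2 deps=(None,None) exec_start@2 write@3
I2 add r2: issue@3 deps=(0,None) exec_start@3 write@6
I3 add r3: issue@4 deps=(1,2) exec_start@6 write@7
I4 add r3: issue@5 deps=(3,1) exec_start@7 write@10

Answer: 3 3 6 7 10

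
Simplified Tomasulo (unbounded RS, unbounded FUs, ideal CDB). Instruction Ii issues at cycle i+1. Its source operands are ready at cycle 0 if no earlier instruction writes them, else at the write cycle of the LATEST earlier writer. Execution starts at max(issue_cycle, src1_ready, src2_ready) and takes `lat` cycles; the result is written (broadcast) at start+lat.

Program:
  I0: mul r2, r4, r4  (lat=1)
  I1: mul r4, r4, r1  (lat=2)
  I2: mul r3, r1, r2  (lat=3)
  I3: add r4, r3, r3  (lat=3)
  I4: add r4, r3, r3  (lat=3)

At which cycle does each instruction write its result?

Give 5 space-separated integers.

I0 mul r2: issue@1 deps=(None,None) exec_start@1 write@2
I1 mul r4: issue@2 deps=(None,None) exec_start@2 write@4
I2 mul r3: issue@3 deps=(None,0) exec_start@3 write@6
I3 add r4: issue@4 deps=(2,2) exec_start@6 write@9
I4 add r4: issue@5 deps=(2,2) exec_start@6 write@9

Answer: 2 4 6 9 9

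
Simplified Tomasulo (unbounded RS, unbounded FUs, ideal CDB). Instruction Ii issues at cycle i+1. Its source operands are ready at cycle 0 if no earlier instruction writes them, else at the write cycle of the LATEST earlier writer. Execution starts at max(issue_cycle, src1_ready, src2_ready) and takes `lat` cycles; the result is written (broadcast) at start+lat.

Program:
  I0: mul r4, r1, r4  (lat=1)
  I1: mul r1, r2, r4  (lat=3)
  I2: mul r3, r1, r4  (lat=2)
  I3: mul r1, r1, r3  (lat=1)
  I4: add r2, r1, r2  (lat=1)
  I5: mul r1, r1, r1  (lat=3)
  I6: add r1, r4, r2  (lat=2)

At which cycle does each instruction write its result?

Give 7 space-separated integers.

Answer: 2 5 7 8 9 11 11

Derivation:
I0 mul r4: issue@1 deps=(None,None) exec_start@1 write@2
I1 mul r1: issue@2 deps=(None,0) exec_start@2 write@5
I2 mul r3: issue@3 deps=(1,0) exec_start@5 write@7
I3 mul r1: issue@4 deps=(1,2) exec_start@7 write@8
I4 add r2: issue@5 deps=(3,None) exec_start@8 write@9
I5 mul r1: issue@6 deps=(3,3) exec_start@8 write@11
I6 add r1: issue@7 deps=(0,4) exec_start@9 write@11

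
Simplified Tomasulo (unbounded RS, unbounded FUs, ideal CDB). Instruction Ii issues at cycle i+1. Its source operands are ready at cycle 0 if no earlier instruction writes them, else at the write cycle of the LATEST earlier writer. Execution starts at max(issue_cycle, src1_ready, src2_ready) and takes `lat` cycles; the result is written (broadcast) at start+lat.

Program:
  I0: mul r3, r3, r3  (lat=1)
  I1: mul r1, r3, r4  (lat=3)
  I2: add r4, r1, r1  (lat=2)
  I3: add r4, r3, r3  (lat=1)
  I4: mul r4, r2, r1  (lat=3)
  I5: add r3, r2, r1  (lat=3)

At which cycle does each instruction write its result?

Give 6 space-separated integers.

I0 mul r3: issue@1 deps=(None,None) exec_start@1 write@2
I1 mul r1: issue@2 deps=(0,None) exec_start@2 write@5
I2 add r4: issue@3 deps=(1,1) exec_start@5 write@7
I3 add r4: issue@4 deps=(0,0) exec_start@4 write@5
I4 mul r4: issue@5 deps=(None,1) exec_start@5 write@8
I5 add r3: issue@6 deps=(None,1) exec_start@6 write@9

Answer: 2 5 7 5 8 9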